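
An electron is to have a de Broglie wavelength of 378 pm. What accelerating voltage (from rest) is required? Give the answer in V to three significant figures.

p = h/λ = 6.626 × 10⁻³⁴ / 3.780 × 10⁻¹⁰ = 1.753 × 10⁻²⁴ kg·m/s.
KE = p²/(2m) = 1.687 × 10⁻¹⁸ J.
V = KE/e = 1.687 × 10⁻¹⁸ / (1.602 × 10⁻¹⁹) = 10.5 V.

V = 10.5 V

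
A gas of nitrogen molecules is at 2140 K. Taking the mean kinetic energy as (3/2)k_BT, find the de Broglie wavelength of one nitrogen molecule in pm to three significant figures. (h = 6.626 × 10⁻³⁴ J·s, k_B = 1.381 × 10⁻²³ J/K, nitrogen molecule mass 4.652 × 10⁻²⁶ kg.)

λ = 10.3 pm

KE = (3/2)k_BT = 1.5 × 1.381 × 10⁻²³ × 2140 = 4.433 × 10⁻²⁰ J.
p = √(2mKE) = √(2 × 4.652 × 10⁻²⁶ × 4.433 × 10⁻²⁰) = 6.422 × 10⁻²³ kg·m/s.
λ = h/p = 1.03 × 10⁻¹¹ m = 10.3 pm.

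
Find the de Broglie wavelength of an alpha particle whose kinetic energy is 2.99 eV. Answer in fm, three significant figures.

KE = 2.99 eV = 4.790 × 10⁻¹⁹ J.
p = √(2mKE) = √(2 × 6.645 × 10⁻²⁷ × 4.790 × 10⁻¹⁹) = 7.979 × 10⁻²³ kg·m/s.
λ = h/p = 6.626 × 10⁻³⁴ / 7.979 × 10⁻²³ = 8.30 × 10⁻¹² m = 8300 fm.

λ = 8300 fm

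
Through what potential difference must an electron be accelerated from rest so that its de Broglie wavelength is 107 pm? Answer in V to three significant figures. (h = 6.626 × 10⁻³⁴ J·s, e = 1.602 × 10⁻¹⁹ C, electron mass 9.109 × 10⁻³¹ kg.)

V = 131 V

p = h/λ = 6.626 × 10⁻³⁴ / 1.070 × 10⁻¹⁰ = 6.193 × 10⁻²⁴ kg·m/s.
KE = p²/(2m) = 2.105 × 10⁻¹⁷ J.
V = KE/e = 2.105 × 10⁻¹⁷ / (1.602 × 10⁻¹⁹) = 131 V.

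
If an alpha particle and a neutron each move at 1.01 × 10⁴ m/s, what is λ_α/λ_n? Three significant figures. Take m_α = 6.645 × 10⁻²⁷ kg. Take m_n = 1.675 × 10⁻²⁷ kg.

λ_α/λ_n = 0.252

At fixed v, p = mv so λ = h/(mv) ∝ 1/m.
λ_α/λ_n = m_n/m_α = 1.675 × 10⁻²⁷/6.645 × 10⁻²⁷ = 0.252.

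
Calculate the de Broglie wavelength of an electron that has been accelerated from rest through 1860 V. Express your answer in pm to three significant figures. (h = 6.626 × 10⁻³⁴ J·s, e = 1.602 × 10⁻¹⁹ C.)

KE = eV = 1.602 × 10⁻¹⁹ × 1860 = 2.980 × 10⁻¹⁶ J.
p = √(2mKE) = √(2 × 9.109 × 10⁻³¹ × 2.980 × 10⁻¹⁶) = 2.330 × 10⁻²³ kg·m/s.
λ = h/p = 6.626 × 10⁻³⁴ / 2.330 × 10⁻²³ = 2.84 × 10⁻¹¹ m = 28.4 pm.

λ = 28.4 pm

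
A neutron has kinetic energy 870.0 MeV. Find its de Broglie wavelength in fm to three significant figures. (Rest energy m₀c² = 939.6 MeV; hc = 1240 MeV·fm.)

λ = 0.802 fm

Total energy E = KE + m₀c² = 870.0 + 939.6 = 1809.6 MeV.
(pc)² = E² − (m₀c²)² = (1809.6)² − (939.6)² = 2.392 × 10⁶ MeV², so pc = 1547 MeV.
λ = hc/(pc) = 1240 MeV·fm / 1547 MeV = 0.802 fm.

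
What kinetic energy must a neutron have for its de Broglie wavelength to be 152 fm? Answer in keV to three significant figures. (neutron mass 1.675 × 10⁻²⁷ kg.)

p = h/λ = 6.626 × 10⁻³⁴ / 1.520 × 10⁻¹³ = 4.359 × 10⁻²¹ kg·m/s.
KE = p²/(2m) = (4.359 × 10⁻²¹)² / (2 × 1.675 × 10⁻²⁷) = 5.672 × 10⁻¹⁵ J = 35.4 keV.

KE = 35.4 keV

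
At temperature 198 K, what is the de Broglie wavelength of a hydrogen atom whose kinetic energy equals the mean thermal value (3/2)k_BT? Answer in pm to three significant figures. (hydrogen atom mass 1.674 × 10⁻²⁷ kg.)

λ = 179 pm

KE = (3/2)k_BT = 1.5 × 1.381 × 10⁻²³ × 198 = 4.102 × 10⁻²¹ J.
p = √(2mKE) = √(2 × 1.674 × 10⁻²⁷ × 4.102 × 10⁻²¹) = 3.706 × 10⁻²⁴ kg·m/s.
λ = h/p = 1.79 × 10⁻¹⁰ m = 179 pm.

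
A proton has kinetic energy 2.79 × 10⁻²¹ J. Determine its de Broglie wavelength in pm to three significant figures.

λ = 217 pm

p = √(2mKE) = √(2 × 1.673 × 10⁻²⁷ × 2.790 × 10⁻²¹) = 3.055 × 10⁻²⁴ kg·m/s.
λ = h/p = 6.626 × 10⁻³⁴ / 3.055 × 10⁻²⁴ = 2.17 × 10⁻¹⁰ m = 217 pm.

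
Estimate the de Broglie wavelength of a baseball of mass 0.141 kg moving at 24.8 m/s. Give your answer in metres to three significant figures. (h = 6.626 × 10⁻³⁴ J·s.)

p = mv = 0.141 × 24.8 = 3.497 kg·m/s.
λ = h/p = 6.626 × 10⁻³⁴ / 3.497 = 1.89 × 10⁻³⁴ m.

λ = 1.89 × 10⁻³⁴ m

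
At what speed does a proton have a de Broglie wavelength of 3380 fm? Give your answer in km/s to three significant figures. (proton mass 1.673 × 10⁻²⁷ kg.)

v = 117 km/s

p = h/λ = 6.626 × 10⁻³⁴ / 3.380 × 10⁻¹² = 1.960 × 10⁻²² kg·m/s.
v = p/m = 1.960 × 10⁻²² / 1.673 × 10⁻²⁷ = 1.17 × 10⁵ m/s = 117 km/s.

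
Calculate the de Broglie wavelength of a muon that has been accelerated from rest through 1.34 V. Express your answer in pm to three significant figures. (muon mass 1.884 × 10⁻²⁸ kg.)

λ = 73.7 pm

KE = eV = 1.602 × 10⁻¹⁹ × 1.340 = 2.147 × 10⁻¹⁹ J.
p = √(2mKE) = √(2 × 1.884 × 10⁻²⁸ × 2.147 × 10⁻¹⁹) = 8.994 × 10⁻²⁴ kg·m/s.
λ = h/p = 6.626 × 10⁻³⁴ / 8.994 × 10⁻²⁴ = 7.37 × 10⁻¹¹ m = 73.7 pm.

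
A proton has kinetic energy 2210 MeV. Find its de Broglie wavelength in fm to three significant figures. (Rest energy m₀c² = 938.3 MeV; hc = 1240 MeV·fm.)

Total energy E = KE + m₀c² = 2210 + 938.3 = 3148.3 MeV.
(pc)² = E² − (m₀c²)² = (3148.3)² − (938.3)² = 9.031 × 10⁶ MeV², so pc = 3005 MeV.
λ = hc/(pc) = 1240 MeV·fm / 3005 MeV = 0.413 fm.

λ = 0.413 fm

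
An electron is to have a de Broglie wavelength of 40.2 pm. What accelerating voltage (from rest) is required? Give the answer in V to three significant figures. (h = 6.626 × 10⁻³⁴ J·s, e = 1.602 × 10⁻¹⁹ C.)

V = 931 V

p = h/λ = 6.626 × 10⁻³⁴ / 4.020 × 10⁻¹¹ = 1.648 × 10⁻²³ kg·m/s.
KE = p²/(2m) = 1.491 × 10⁻¹⁶ J.
V = KE/e = 1.491 × 10⁻¹⁶ / (1.602 × 10⁻¹⁹) = 931 V.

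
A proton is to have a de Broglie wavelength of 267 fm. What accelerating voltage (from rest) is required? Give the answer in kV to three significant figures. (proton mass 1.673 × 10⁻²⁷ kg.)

V = 11.5 kV

p = h/λ = 6.626 × 10⁻³⁴ / 2.670 × 10⁻¹³ = 2.482 × 10⁻²¹ kg·m/s.
KE = p²/(2m) = 1.841 × 10⁻¹⁵ J.
V = KE/e = 1.841 × 10⁻¹⁵ / (1.602 × 10⁻¹⁹) = 11.5 kV.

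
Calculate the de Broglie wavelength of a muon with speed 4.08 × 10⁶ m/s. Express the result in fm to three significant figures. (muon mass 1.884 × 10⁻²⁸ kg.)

p = mv = 1.884 × 10⁻²⁸ × 4.08 × 10⁶ = 7.687 × 10⁻²² kg·m/s.
λ = h/p = 6.626 × 10⁻³⁴ / 7.687 × 10⁻²² = 8.62 × 10⁻¹³ m = 862 fm.

λ = 862 fm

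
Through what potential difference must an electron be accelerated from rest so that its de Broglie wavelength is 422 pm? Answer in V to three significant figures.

p = h/λ = 6.626 × 10⁻³⁴ / 4.220 × 10⁻¹⁰ = 1.570 × 10⁻²⁴ kg·m/s.
KE = p²/(2m) = 1.353 × 10⁻¹⁸ J.
V = KE/e = 1.353 × 10⁻¹⁸ / (1.602 × 10⁻¹⁹) = 8.45 V.

V = 8.45 V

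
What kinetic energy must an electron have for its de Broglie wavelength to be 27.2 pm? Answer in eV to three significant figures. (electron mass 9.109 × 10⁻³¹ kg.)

KE = 2030 eV

p = h/λ = 6.626 × 10⁻³⁴ / 2.720 × 10⁻¹¹ = 2.436 × 10⁻²³ kg·m/s.
KE = p²/(2m) = (2.436 × 10⁻²³)² / (2 × 9.109 × 10⁻³¹) = 3.257 × 10⁻¹⁶ J = 2030 eV.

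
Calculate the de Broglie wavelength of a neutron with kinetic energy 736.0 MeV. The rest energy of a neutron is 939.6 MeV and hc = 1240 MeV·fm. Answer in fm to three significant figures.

Total energy E = KE + m₀c² = 736.0 + 939.6 = 1675.6 MeV.
(pc)² = E² − (m₀c²)² = (1675.6)² − (939.6)² = 1.925 × 10⁶ MeV², so pc = 1387 MeV.
λ = hc/(pc) = 1240 MeV·fm / 1387 MeV = 0.894 fm.

λ = 0.894 fm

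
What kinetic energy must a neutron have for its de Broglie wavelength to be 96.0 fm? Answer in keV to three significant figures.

KE = 88.8 keV

p = h/λ = 6.626 × 10⁻³⁴ / 9.600 × 10⁻¹⁴ = 6.902 × 10⁻²¹ kg·m/s.
KE = p²/(2m) = (6.902 × 10⁻²¹)² / (2 × 1.675 × 10⁻²⁷) = 1.422 × 10⁻¹⁴ J = 88.8 keV.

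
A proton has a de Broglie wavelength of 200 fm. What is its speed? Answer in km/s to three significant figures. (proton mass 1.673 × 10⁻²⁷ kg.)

v = 1980 km/s

p = h/λ = 6.626 × 10⁻³⁴ / 2.000 × 10⁻¹³ = 3.313 × 10⁻²¹ kg·m/s.
v = p/m = 3.313 × 10⁻²¹ / 1.673 × 10⁻²⁷ = 1.98 × 10⁶ m/s = 1980 km/s.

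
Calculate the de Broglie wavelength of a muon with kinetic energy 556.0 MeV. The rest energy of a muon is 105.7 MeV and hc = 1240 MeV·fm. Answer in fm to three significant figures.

λ = 1.90 fm

Total energy E = KE + m₀c² = 556.0 + 105.7 = 661.7 MeV.
(pc)² = E² − (m₀c²)² = (661.7)² − (105.7)² = 4.267 × 10⁵ MeV², so pc = 653.2 MeV.
λ = hc/(pc) = 1240 MeV·fm / 653.2 MeV = 1.90 fm.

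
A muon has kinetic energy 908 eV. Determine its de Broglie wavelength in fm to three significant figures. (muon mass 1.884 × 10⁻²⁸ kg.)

λ = 2830 fm

KE = 908 eV = 1.455 × 10⁻¹⁶ J.
p = √(2mKE) = √(2 × 1.884 × 10⁻²⁸ × 1.455 × 10⁻¹⁶) = 2.341 × 10⁻²² kg·m/s.
λ = h/p = 6.626 × 10⁻³⁴ / 2.341 × 10⁻²² = 2.83 × 10⁻¹² m = 2830 fm.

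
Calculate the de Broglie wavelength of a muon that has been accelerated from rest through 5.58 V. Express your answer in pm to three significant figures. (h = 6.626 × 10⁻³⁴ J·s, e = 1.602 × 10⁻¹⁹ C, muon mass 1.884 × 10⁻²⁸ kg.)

KE = eV = 1.602 × 10⁻¹⁹ × 5.580 = 8.939 × 10⁻¹⁹ J.
p = √(2mKE) = √(2 × 1.884 × 10⁻²⁸ × 8.939 × 10⁻¹⁹) = 1.835 × 10⁻²³ kg·m/s.
λ = h/p = 6.626 × 10⁻³⁴ / 1.835 × 10⁻²³ = 3.61 × 10⁻¹¹ m = 36.1 pm.

λ = 36.1 pm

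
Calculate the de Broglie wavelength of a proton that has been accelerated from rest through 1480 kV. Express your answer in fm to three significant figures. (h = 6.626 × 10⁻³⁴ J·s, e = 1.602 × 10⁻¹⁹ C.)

λ = 23.5 fm

KE = eV = 1.602 × 10⁻¹⁹ × 1.480 × 10⁶ = 2.371 × 10⁻¹³ J.
p = √(2mKE) = √(2 × 1.673 × 10⁻²⁷ × 2.371 × 10⁻¹³) = 2.817 × 10⁻²⁰ kg·m/s.
λ = h/p = 6.626 × 10⁻³⁴ / 2.817 × 10⁻²⁰ = 2.35 × 10⁻¹⁴ m = 23.5 fm.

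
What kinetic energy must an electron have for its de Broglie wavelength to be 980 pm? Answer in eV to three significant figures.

p = h/λ = 6.626 × 10⁻³⁴ / 9.800 × 10⁻¹⁰ = 6.761 × 10⁻²⁵ kg·m/s.
KE = p²/(2m) = (6.761 × 10⁻²⁵)² / (2 × 9.109 × 10⁻³¹) = 2.509 × 10⁻¹⁹ J = 1.57 eV.

KE = 1.57 eV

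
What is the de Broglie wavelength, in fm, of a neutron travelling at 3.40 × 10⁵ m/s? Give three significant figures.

λ = 1160 fm

p = mv = 1.675 × 10⁻²⁷ × 3.40 × 10⁵ = 5.695 × 10⁻²² kg·m/s.
λ = h/p = 6.626 × 10⁻³⁴ / 5.695 × 10⁻²² = 1.16 × 10⁻¹² m = 1160 fm.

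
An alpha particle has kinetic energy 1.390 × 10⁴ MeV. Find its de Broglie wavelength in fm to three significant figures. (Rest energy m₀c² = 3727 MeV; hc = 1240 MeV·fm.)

λ = 0.0720 fm

Total energy E = KE + m₀c² = 1.390 × 10⁴ + 3727 = 17627 MeV.
(pc)² = E² − (m₀c²)² = (17627)² − (3727)² = 2.968 × 10⁸ MeV², so pc = 1.723 × 10⁴ MeV.
λ = hc/(pc) = 1240 MeV·fm / 1.723 × 10⁴ MeV = 0.0720 fm.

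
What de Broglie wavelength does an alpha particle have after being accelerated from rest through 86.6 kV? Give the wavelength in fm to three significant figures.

KE = 2eV = 2 × 1.602 × 10⁻¹⁹ × 8.660 × 10⁴ = 2.775 × 10⁻¹⁴ J.
p = √(2mKE) = √(2 × 6.645 × 10⁻²⁷ × 2.775 × 10⁻¹⁴) = 1.920 × 10⁻²⁰ kg·m/s.
λ = h/p = 6.626 × 10⁻³⁴ / 1.920 × 10⁻²⁰ = 3.45 × 10⁻¹⁴ m = 34.5 fm.

λ = 34.5 fm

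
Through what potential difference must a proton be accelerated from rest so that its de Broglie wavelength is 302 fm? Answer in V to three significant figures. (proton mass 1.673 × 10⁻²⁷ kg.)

V = 8980 V

p = h/λ = 6.626 × 10⁻³⁴ / 3.020 × 10⁻¹³ = 2.194 × 10⁻²¹ kg·m/s.
KE = p²/(2m) = 1.439 × 10⁻¹⁵ J.
V = KE/e = 1.439 × 10⁻¹⁵ / (1.602 × 10⁻¹⁹) = 8980 V.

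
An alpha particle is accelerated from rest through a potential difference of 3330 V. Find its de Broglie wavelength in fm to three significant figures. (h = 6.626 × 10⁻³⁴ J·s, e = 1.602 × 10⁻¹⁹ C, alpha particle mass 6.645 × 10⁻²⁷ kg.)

λ = 176 fm

KE = 2eV = 2 × 1.602 × 10⁻¹⁹ × 3330 = 1.067 × 10⁻¹⁵ J.
p = √(2mKE) = √(2 × 6.645 × 10⁻²⁷ × 1.067 × 10⁻¹⁵) = 3.766 × 10⁻²¹ kg·m/s.
λ = h/p = 6.626 × 10⁻³⁴ / 3.766 × 10⁻²¹ = 1.76 × 10⁻¹³ m = 176 fm.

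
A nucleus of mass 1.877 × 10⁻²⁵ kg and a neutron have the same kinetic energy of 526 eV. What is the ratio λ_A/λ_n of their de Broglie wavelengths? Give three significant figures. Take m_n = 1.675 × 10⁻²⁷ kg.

λ_A/λ_n = 0.0945

At fixed KE, p = √(2mKE) so λ = h/p ∝ 1/√m.
λ_A/λ_n = √(m_n/m_A) = √(1.675 × 10⁻²⁷/1.877 × 10⁻²⁵) = √(8.924 × 10⁻³) = 0.0945.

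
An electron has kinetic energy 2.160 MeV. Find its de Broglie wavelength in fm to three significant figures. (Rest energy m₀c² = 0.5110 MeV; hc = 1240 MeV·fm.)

Total energy E = KE + m₀c² = 2.160 + 0.5110 = 2.6710 MeV.
(pc)² = E² − (m₀c²)² = (2.6710)² − (0.5110)² = 6.873 MeV², so pc = 2.622 MeV.
λ = hc/(pc) = 1240 MeV·fm / 2.622 MeV = 473 fm.

λ = 473 fm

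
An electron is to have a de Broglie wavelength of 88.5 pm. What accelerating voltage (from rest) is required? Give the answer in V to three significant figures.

p = h/λ = 6.626 × 10⁻³⁴ / 8.850 × 10⁻¹¹ = 7.487 × 10⁻²⁴ kg·m/s.
KE = p²/(2m) = 3.077 × 10⁻¹⁷ J.
V = KE/e = 3.077 × 10⁻¹⁷ / (1.602 × 10⁻¹⁹) = 192 V.

V = 192 V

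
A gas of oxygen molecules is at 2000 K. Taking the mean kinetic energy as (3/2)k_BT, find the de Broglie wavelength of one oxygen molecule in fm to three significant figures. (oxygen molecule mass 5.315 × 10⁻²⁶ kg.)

KE = (3/2)k_BT = 1.5 × 1.381 × 10⁻²³ × 2000 = 4.143 × 10⁻²⁰ J.
p = √(2mKE) = √(2 × 5.315 × 10⁻²⁶ × 4.143 × 10⁻²⁰) = 6.636 × 10⁻²³ kg·m/s.
λ = h/p = 9.98 × 10⁻¹² m = 9980 fm.

λ = 9980 fm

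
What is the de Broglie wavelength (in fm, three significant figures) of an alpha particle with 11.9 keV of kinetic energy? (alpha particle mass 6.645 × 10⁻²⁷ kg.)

KE = 11.9 keV = 1.906 × 10⁻¹⁵ J.
p = √(2mKE) = √(2 × 6.645 × 10⁻²⁷ × 1.906 × 10⁻¹⁵) = 5.033 × 10⁻²¹ kg·m/s.
λ = h/p = 6.626 × 10⁻³⁴ / 5.033 × 10⁻²¹ = 1.32 × 10⁻¹³ m = 132 fm.

λ = 132 fm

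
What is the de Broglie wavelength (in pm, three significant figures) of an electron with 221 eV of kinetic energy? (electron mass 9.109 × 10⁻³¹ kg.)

λ = 82.5 pm

KE = 221 eV = 3.540 × 10⁻¹⁷ J.
p = √(2mKE) = √(2 × 9.109 × 10⁻³¹ × 3.540 × 10⁻¹⁷) = 8.031 × 10⁻²⁴ kg·m/s.
λ = h/p = 6.626 × 10⁻³⁴ / 8.031 × 10⁻²⁴ = 8.25 × 10⁻¹¹ m = 82.5 pm.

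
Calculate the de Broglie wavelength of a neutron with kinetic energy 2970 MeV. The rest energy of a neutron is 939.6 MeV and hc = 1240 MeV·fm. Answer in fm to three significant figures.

Total energy E = KE + m₀c² = 2970 + 939.6 = 3909.6 MeV.
(pc)² = E² − (m₀c²)² = (3909.6)² − (939.6)² = 1.440 × 10⁷ MeV², so pc = 3795 MeV.
λ = hc/(pc) = 1240 MeV·fm / 3795 MeV = 0.327 fm.

λ = 0.327 fm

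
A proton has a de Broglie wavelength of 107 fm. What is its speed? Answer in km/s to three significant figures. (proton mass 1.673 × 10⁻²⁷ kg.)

p = h/λ = 6.626 × 10⁻³⁴ / 1.070 × 10⁻¹³ = 6.193 × 10⁻²¹ kg·m/s.
v = p/m = 6.193 × 10⁻²¹ / 1.673 × 10⁻²⁷ = 3.70 × 10⁶ m/s = 3700 km/s.

v = 3700 km/s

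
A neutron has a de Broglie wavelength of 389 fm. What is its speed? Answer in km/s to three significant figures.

v = 1020 km/s

p = h/λ = 6.626 × 10⁻³⁴ / 3.890 × 10⁻¹³ = 1.703 × 10⁻²¹ kg·m/s.
v = p/m = 1.703 × 10⁻²¹ / 1.675 × 10⁻²⁷ = 1.02 × 10⁶ m/s = 1020 km/s.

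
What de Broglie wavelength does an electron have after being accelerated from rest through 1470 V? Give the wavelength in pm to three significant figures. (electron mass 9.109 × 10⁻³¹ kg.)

λ = 32.0 pm

KE = eV = 1.602 × 10⁻¹⁹ × 1470 = 2.355 × 10⁻¹⁶ J.
p = √(2mKE) = √(2 × 9.109 × 10⁻³¹ × 2.355 × 10⁻¹⁶) = 2.071 × 10⁻²³ kg·m/s.
λ = h/p = 6.626 × 10⁻³⁴ / 2.071 × 10⁻²³ = 3.20 × 10⁻¹¹ m = 32.0 pm.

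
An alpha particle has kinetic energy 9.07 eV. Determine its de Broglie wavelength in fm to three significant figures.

λ = 4770 fm

KE = 9.07 eV = 1.453 × 10⁻¹⁸ J.
p = √(2mKE) = √(2 × 6.645 × 10⁻²⁷ × 1.453 × 10⁻¹⁸) = 1.390 × 10⁻²² kg·m/s.
λ = h/p = 6.626 × 10⁻³⁴ / 1.390 × 10⁻²² = 4.77 × 10⁻¹² m = 4770 fm.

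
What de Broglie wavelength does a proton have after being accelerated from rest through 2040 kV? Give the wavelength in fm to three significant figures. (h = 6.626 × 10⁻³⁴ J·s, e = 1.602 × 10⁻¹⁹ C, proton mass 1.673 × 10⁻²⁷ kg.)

λ = 20.0 fm

KE = eV = 1.602 × 10⁻¹⁹ × 2.040 × 10⁶ = 3.268 × 10⁻¹³ J.
p = √(2mKE) = √(2 × 1.673 × 10⁻²⁷ × 3.268 × 10⁻¹³) = 3.307 × 10⁻²⁰ kg·m/s.
λ = h/p = 6.626 × 10⁻³⁴ / 3.307 × 10⁻²⁰ = 2.00 × 10⁻¹⁴ m = 20.0 fm.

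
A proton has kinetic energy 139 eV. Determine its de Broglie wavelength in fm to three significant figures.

KE = 139 eV = 2.227 × 10⁻¹⁷ J.
p = √(2mKE) = √(2 × 1.673 × 10⁻²⁷ × 2.227 × 10⁻¹⁷) = 2.730 × 10⁻²² kg·m/s.
λ = h/p = 6.626 × 10⁻³⁴ / 2.730 × 10⁻²² = 2.43 × 10⁻¹² m = 2430 fm.

λ = 2430 fm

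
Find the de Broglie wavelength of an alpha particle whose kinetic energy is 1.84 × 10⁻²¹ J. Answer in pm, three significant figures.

p = √(2mKE) = √(2 × 6.645 × 10⁻²⁷ × 1.840 × 10⁻²¹) = 4.945 × 10⁻²⁴ kg·m/s.
λ = h/p = 6.626 × 10⁻³⁴ / 4.945 × 10⁻²⁴ = 1.34 × 10⁻¹⁰ m = 134 pm.

λ = 134 pm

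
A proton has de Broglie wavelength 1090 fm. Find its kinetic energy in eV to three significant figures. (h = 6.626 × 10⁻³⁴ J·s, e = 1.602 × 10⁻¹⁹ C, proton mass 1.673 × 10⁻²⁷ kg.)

KE = 689 eV

p = h/λ = 6.626 × 10⁻³⁴ / 1.090 × 10⁻¹² = 6.079 × 10⁻²² kg·m/s.
KE = p²/(2m) = (6.079 × 10⁻²²)² / (2 × 1.673 × 10⁻²⁷) = 1.104 × 10⁻¹⁶ J = 689 eV.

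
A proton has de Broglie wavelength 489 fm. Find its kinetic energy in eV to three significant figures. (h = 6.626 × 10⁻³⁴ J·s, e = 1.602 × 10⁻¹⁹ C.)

p = h/λ = 6.626 × 10⁻³⁴ / 4.890 × 10⁻¹³ = 1.355 × 10⁻²¹ kg·m/s.
KE = p²/(2m) = (1.355 × 10⁻²¹)² / (2 × 1.673 × 10⁻²⁷) = 5.487 × 10⁻¹⁶ J = 3430 eV.

KE = 3430 eV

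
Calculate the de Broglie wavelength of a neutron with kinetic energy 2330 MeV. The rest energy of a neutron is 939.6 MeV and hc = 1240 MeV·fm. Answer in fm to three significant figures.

λ = 0.396 fm

Total energy E = KE + m₀c² = 2330 + 939.6 = 3269.6 MeV.
(pc)² = E² − (m₀c²)² = (3269.6)² − (939.6)² = 9.807 × 10⁶ MeV², so pc = 3132 MeV.
λ = hc/(pc) = 1240 MeV·fm / 3132 MeV = 0.396 fm.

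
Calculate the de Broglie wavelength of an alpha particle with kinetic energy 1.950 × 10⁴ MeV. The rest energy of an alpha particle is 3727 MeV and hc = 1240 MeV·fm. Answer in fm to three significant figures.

λ = 0.0541 fm

Total energy E = KE + m₀c² = 1.950 × 10⁴ + 3727 = 23227 MeV.
(pc)² = E² − (m₀c²)² = (23227)² − (3727)² = 5.256 × 10⁸ MeV², so pc = 2.293 × 10⁴ MeV.
λ = hc/(pc) = 1240 MeV·fm / 2.293 × 10⁴ MeV = 0.0541 fm.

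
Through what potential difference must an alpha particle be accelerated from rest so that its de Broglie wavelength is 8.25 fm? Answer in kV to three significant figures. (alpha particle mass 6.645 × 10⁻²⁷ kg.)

V = 1510 kV

p = h/λ = 6.626 × 10⁻³⁴ / 8.250 × 10⁻¹⁵ = 8.032 × 10⁻²⁰ kg·m/s.
KE = p²/(2m) = 4.854 × 10⁻¹³ J.
V = KE/2e = 4.854 × 10⁻¹³ / (2 × 1.602 × 10⁻¹⁹) = 1510 kV.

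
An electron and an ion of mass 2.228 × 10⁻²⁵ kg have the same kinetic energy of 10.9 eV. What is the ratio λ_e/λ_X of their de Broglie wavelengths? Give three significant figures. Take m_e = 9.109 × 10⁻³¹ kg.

At fixed KE, p = √(2mKE) so λ = h/p ∝ 1/√m.
λ_e/λ_X = √(m_X/m_e) = √(2.228 × 10⁻²⁵/9.109 × 10⁻³¹) = √(2.446 × 10⁵) = 495.

λ_e/λ_X = 495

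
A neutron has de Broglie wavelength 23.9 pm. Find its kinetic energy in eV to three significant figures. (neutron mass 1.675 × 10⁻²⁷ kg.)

p = h/λ = 6.626 × 10⁻³⁴ / 2.390 × 10⁻¹¹ = 2.772 × 10⁻²³ kg·m/s.
KE = p²/(2m) = (2.772 × 10⁻²³)² / (2 × 1.675 × 10⁻²⁷) = 2.294 × 10⁻¹⁹ J = 1.43 eV.

KE = 1.43 eV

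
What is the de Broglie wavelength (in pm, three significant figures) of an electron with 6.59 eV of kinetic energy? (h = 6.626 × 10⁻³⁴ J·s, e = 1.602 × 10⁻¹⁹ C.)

λ = 478 pm

KE = 6.59 eV = 1.056 × 10⁻¹⁸ J.
p = √(2mKE) = √(2 × 9.109 × 10⁻³¹ × 1.056 × 10⁻¹⁸) = 1.387 × 10⁻²⁴ kg·m/s.
λ = h/p = 6.626 × 10⁻³⁴ / 1.387 × 10⁻²⁴ = 4.78 × 10⁻¹⁰ m = 478 pm.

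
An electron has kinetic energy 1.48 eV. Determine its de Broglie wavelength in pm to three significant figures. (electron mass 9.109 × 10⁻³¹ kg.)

KE = 1.48 eV = 2.371 × 10⁻¹⁹ J.
p = √(2mKE) = √(2 × 9.109 × 10⁻³¹ × 2.371 × 10⁻¹⁹) = 6.572 × 10⁻²⁵ kg·m/s.
λ = h/p = 6.626 × 10⁻³⁴ / 6.572 × 10⁻²⁵ = 1.01 × 10⁻⁹ m = 1010 pm.

λ = 1010 pm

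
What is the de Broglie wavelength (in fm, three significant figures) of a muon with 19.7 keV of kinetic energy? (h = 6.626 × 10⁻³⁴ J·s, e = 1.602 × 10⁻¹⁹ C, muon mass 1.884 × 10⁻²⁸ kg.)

λ = 608 fm

KE = 19.7 keV = 3.156 × 10⁻¹⁵ J.
p = √(2mKE) = √(2 × 1.884 × 10⁻²⁸ × 3.156 × 10⁻¹⁵) = 1.090 × 10⁻²¹ kg·m/s.
λ = h/p = 6.626 × 10⁻³⁴ / 1.090 × 10⁻²¹ = 6.08 × 10⁻¹³ m = 608 fm.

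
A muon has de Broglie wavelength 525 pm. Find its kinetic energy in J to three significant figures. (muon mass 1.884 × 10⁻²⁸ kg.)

p = h/λ = 6.626 × 10⁻³⁴ / 5.250 × 10⁻¹⁰ = 1.262 × 10⁻²⁴ kg·m/s.
KE = p²/(2m) = (1.262 × 10⁻²⁴)² / (2 × 1.884 × 10⁻²⁸) = 4.227 × 10⁻²¹ J = 4.23 × 10⁻²¹ J.

KE = 4.23 × 10⁻²¹ J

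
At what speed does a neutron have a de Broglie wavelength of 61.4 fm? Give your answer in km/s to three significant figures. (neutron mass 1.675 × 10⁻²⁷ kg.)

p = h/λ = 6.626 × 10⁻³⁴ / 6.140 × 10⁻¹⁴ = 1.079 × 10⁻²⁰ kg·m/s.
v = p/m = 1.079 × 10⁻²⁰ / 1.675 × 10⁻²⁷ = 6.44 × 10⁶ m/s = 6440 km/s.

v = 6440 km/s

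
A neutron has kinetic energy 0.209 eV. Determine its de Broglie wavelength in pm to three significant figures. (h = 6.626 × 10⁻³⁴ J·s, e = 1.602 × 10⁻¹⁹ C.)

λ = 62.6 pm

KE = 0.209 eV = 3.348 × 10⁻²⁰ J.
p = √(2mKE) = √(2 × 1.675 × 10⁻²⁷ × 3.348 × 10⁻²⁰) = 1.059 × 10⁻²³ kg·m/s.
λ = h/p = 6.626 × 10⁻³⁴ / 1.059 × 10⁻²³ = 6.26 × 10⁻¹¹ m = 62.6 pm.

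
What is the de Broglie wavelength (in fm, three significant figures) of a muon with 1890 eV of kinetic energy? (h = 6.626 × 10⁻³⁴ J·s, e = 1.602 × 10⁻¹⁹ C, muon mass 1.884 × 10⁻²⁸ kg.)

KE = 1890 eV = 3.028 × 10⁻¹⁶ J.
p = √(2mKE) = √(2 × 1.884 × 10⁻²⁸ × 3.028 × 10⁻¹⁶) = 3.378 × 10⁻²² kg·m/s.
λ = h/p = 6.626 × 10⁻³⁴ / 3.378 × 10⁻²² = 1.96 × 10⁻¹² m = 1960 fm.

λ = 1960 fm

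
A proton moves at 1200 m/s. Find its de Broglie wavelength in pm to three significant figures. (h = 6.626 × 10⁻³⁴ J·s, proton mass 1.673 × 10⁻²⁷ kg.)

λ = 330 pm

p = mv = 1.673 × 10⁻²⁷ × 1200 = 2.008 × 10⁻²⁴ kg·m/s.
λ = h/p = 6.626 × 10⁻³⁴ / 2.008 × 10⁻²⁴ = 3.30 × 10⁻¹⁰ m = 330 pm.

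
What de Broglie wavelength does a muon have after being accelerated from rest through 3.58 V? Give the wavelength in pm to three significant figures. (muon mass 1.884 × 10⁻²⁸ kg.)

λ = 45.1 pm

KE = eV = 1.602 × 10⁻¹⁹ × 3.580 = 5.735 × 10⁻¹⁹ J.
p = √(2mKE) = √(2 × 1.884 × 10⁻²⁸ × 5.735 × 10⁻¹⁹) = 1.470 × 10⁻²³ kg·m/s.
λ = h/p = 6.626 × 10⁻³⁴ / 1.470 × 10⁻²³ = 4.51 × 10⁻¹¹ m = 45.1 pm.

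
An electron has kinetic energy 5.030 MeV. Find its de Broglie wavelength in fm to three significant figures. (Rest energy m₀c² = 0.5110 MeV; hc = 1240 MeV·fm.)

λ = 225 fm

Total energy E = KE + m₀c² = 5.030 + 0.5110 = 5.5410 MeV.
(pc)² = E² − (m₀c²)² = (5.5410)² − (0.5110)² = 30.44 MeV², so pc = 5.517 MeV.
λ = hc/(pc) = 1240 MeV·fm / 5.517 MeV = 225 fm.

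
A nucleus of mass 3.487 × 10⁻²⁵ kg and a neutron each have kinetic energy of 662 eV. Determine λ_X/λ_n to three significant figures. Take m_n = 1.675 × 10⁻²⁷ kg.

At fixed KE, p = √(2mKE) so λ = h/p ∝ 1/√m.
λ_X/λ_n = √(m_n/m_X) = √(1.675 × 10⁻²⁷/3.487 × 10⁻²⁵) = √(4.804 × 10⁻³) = 0.0693.

λ_X/λ_n = 0.0693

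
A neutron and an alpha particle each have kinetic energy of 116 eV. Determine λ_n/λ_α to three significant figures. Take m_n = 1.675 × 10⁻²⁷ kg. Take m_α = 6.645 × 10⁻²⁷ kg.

At fixed KE, p = √(2mKE) so λ = h/p ∝ 1/√m.
λ_n/λ_α = √(m_α/m_n) = √(6.645 × 10⁻²⁷/1.675 × 10⁻²⁷) = √(3.967) = 1.99.

λ_n/λ_α = 1.99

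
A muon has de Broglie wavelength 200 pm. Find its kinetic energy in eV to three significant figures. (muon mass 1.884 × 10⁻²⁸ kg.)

p = h/λ = 6.626 × 10⁻³⁴ / 2.000 × 10⁻¹⁰ = 3.313 × 10⁻²⁴ kg·m/s.
KE = p²/(2m) = (3.313 × 10⁻²⁴)² / (2 × 1.884 × 10⁻²⁸) = 2.913 × 10⁻²⁰ J = 0.182 eV.

KE = 0.182 eV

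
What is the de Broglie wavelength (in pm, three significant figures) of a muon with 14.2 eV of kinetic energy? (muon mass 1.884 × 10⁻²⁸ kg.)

KE = 14.2 eV = 2.275 × 10⁻¹⁸ J.
p = √(2mKE) = √(2 × 1.884 × 10⁻²⁸ × 2.275 × 10⁻¹⁸) = 2.928 × 10⁻²³ kg·m/s.
λ = h/p = 6.626 × 10⁻³⁴ / 2.928 × 10⁻²³ = 2.26 × 10⁻¹¹ m = 22.6 pm.

λ = 22.6 pm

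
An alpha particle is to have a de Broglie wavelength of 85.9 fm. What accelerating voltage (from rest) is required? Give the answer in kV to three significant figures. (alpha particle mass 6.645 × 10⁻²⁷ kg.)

p = h/λ = 6.626 × 10⁻³⁴ / 8.590 × 10⁻¹⁴ = 7.714 × 10⁻²¹ kg·m/s.
KE = p²/(2m) = 4.477 × 10⁻¹⁵ J.
V = KE/2e = 4.477 × 10⁻¹⁵ / (2 × 1.602 × 10⁻¹⁹) = 14.0 kV.

V = 14.0 kV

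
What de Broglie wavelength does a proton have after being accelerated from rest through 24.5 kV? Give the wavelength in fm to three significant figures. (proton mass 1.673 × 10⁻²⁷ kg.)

λ = 183 fm

KE = eV = 1.602 × 10⁻¹⁹ × 2.450 × 10⁴ = 3.925 × 10⁻¹⁵ J.
p = √(2mKE) = √(2 × 1.673 × 10⁻²⁷ × 3.925 × 10⁻¹⁵) = 3.624 × 10⁻²¹ kg·m/s.
λ = h/p = 6.626 × 10⁻³⁴ / 3.624 × 10⁻²¹ = 1.83 × 10⁻¹³ m = 183 fm.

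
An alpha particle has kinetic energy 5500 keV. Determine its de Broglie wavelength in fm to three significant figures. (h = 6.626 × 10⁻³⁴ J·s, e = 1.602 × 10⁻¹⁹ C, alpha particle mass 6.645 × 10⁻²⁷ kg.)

λ = 6.12 fm

KE = 5500 keV = 8.811 × 10⁻¹³ J.
p = √(2mKE) = √(2 × 6.645 × 10⁻²⁷ × 8.811 × 10⁻¹³) = 1.082 × 10⁻¹⁹ kg·m/s.
λ = h/p = 6.626 × 10⁻³⁴ / 1.082 × 10⁻¹⁹ = 6.12 × 10⁻¹⁵ m = 6.12 fm.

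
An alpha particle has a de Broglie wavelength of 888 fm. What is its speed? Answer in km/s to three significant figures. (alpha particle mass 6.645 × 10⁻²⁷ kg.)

v = 112 km/s

p = h/λ = 6.626 × 10⁻³⁴ / 8.880 × 10⁻¹³ = 7.462 × 10⁻²² kg·m/s.
v = p/m = 7.462 × 10⁻²² / 6.645 × 10⁻²⁷ = 1.12 × 10⁵ m/s = 112 km/s.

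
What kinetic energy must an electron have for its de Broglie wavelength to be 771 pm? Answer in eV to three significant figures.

KE = 2.53 eV

p = h/λ = 6.626 × 10⁻³⁴ / 7.710 × 10⁻¹⁰ = 8.594 × 10⁻²⁵ kg·m/s.
KE = p²/(2m) = (8.594 × 10⁻²⁵)² / (2 × 9.109 × 10⁻³¹) = 4.054 × 10⁻¹⁹ J = 2.53 eV.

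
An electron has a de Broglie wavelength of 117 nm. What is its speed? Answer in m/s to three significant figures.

p = h/λ = 6.626 × 10⁻³⁴ / 1.170 × 10⁻⁷ = 5.663 × 10⁻²⁷ kg·m/s.
v = p/m = 5.663 × 10⁻²⁷ / 9.109 × 10⁻³¹ = 6.22 × 10³ m/s = 6220 m/s.

v = 6220 m/s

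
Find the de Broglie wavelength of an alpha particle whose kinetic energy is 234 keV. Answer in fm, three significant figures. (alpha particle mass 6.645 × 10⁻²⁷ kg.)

λ = 29.7 fm

KE = 234 keV = 3.749 × 10⁻¹⁴ J.
p = √(2mKE) = √(2 × 6.645 × 10⁻²⁷ × 3.749 × 10⁻¹⁴) = 2.232 × 10⁻²⁰ kg·m/s.
λ = h/p = 6.626 × 10⁻³⁴ / 2.232 × 10⁻²⁰ = 2.97 × 10⁻¹⁴ m = 29.7 fm.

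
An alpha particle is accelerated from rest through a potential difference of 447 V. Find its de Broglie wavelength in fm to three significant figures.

λ = 480 fm

KE = 2eV = 2 × 1.602 × 10⁻¹⁹ × 447.0 = 1.432 × 10⁻¹⁶ J.
p = √(2mKE) = √(2 × 6.645 × 10⁻²⁷ × 1.432 × 10⁻¹⁶) = 1.380 × 10⁻²¹ kg·m/s.
λ = h/p = 6.626 × 10⁻³⁴ / 1.380 × 10⁻²¹ = 4.80 × 10⁻¹³ m = 480 fm.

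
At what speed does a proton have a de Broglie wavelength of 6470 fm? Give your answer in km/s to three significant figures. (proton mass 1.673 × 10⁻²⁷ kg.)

v = 61.2 km/s

p = h/λ = 6.626 × 10⁻³⁴ / 6.470 × 10⁻¹² = 1.024 × 10⁻²² kg·m/s.
v = p/m = 1.024 × 10⁻²² / 1.673 × 10⁻²⁷ = 6.12 × 10⁴ m/s = 61.2 km/s.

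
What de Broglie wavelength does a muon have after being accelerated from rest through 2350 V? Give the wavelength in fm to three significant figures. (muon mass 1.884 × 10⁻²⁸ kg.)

KE = eV = 1.602 × 10⁻¹⁹ × 2350 = 3.765 × 10⁻¹⁶ J.
p = √(2mKE) = √(2 × 1.884 × 10⁻²⁸ × 3.765 × 10⁻¹⁶) = 3.766 × 10⁻²² kg·m/s.
λ = h/p = 6.626 × 10⁻³⁴ / 3.766 × 10⁻²² = 1.76 × 10⁻¹² m = 1760 fm.

λ = 1760 fm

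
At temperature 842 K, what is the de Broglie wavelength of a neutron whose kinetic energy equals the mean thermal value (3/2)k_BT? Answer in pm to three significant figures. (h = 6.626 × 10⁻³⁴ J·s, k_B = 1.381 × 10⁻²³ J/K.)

KE = (3/2)k_BT = 1.5 × 1.381 × 10⁻²³ × 842 = 1.744 × 10⁻²⁰ J.
p = √(2mKE) = √(2 × 1.675 × 10⁻²⁷ × 1.744 × 10⁻²⁰) = 7.644 × 10⁻²⁴ kg·m/s.
λ = h/p = 8.67 × 10⁻¹¹ m = 86.7 pm.

λ = 86.7 pm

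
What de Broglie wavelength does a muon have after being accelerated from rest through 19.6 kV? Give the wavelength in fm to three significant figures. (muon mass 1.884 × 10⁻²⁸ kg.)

λ = 609 fm

KE = eV = 1.602 × 10⁻¹⁹ × 1.960 × 10⁴ = 3.140 × 10⁻¹⁵ J.
p = √(2mKE) = √(2 × 1.884 × 10⁻²⁸ × 3.140 × 10⁻¹⁵) = 1.088 × 10⁻²¹ kg·m/s.
λ = h/p = 6.626 × 10⁻³⁴ / 1.088 × 10⁻²¹ = 6.09 × 10⁻¹³ m = 609 fm.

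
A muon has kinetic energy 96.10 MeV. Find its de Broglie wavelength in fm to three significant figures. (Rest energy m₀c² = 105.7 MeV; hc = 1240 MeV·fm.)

λ = 7.21 fm

Total energy E = KE + m₀c² = 96.10 + 105.7 = 201.80 MeV.
(pc)² = E² − (m₀c²)² = (201.80)² − (105.7)² = 2.955 × 10⁴ MeV², so pc = 171.9 MeV.
λ = hc/(pc) = 1240 MeV·fm / 171.9 MeV = 7.21 fm.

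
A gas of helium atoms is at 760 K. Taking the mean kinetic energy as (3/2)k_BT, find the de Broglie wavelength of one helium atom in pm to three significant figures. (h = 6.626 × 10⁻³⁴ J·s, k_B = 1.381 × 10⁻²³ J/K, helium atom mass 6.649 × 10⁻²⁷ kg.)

λ = 45.8 pm

KE = (3/2)k_BT = 1.5 × 1.381 × 10⁻²³ × 760 = 1.574 × 10⁻²⁰ J.
p = √(2mKE) = √(2 × 6.649 × 10⁻²⁷ × 1.574 × 10⁻²⁰) = 1.447 × 10⁻²³ kg·m/s.
λ = h/p = 4.58 × 10⁻¹¹ m = 45.8 pm.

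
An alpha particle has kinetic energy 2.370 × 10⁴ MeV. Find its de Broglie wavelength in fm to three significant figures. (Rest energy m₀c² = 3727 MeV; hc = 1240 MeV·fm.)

Total energy E = KE + m₀c² = 2.370 × 10⁴ + 3727 = 27427 MeV.
(pc)² = E² − (m₀c²)² = (27427)² − (3727)² = 7.383 × 10⁸ MeV², so pc = 2.717 × 10⁴ MeV.
λ = hc/(pc) = 1240 MeV·fm / 2.717 × 10⁴ MeV = 0.0456 fm.

λ = 0.0456 fm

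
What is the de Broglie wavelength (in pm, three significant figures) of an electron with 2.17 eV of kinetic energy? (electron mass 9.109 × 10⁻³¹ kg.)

λ = 833 pm

KE = 2.17 eV = 3.476 × 10⁻¹⁹ J.
p = √(2mKE) = √(2 × 9.109 × 10⁻³¹ × 3.476 × 10⁻¹⁹) = 7.958 × 10⁻²⁵ kg·m/s.
λ = h/p = 6.626 × 10⁻³⁴ / 7.958 × 10⁻²⁵ = 8.33 × 10⁻¹⁰ m = 833 pm.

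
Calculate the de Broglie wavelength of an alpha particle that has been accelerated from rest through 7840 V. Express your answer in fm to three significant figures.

KE = 2eV = 2 × 1.602 × 10⁻¹⁹ × 7840 = 2.512 × 10⁻¹⁵ J.
p = √(2mKE) = √(2 × 6.645 × 10⁻²⁷ × 2.512 × 10⁻¹⁵) = 5.778 × 10⁻²¹ kg·m/s.
λ = h/p = 6.626 × 10⁻³⁴ / 5.778 × 10⁻²¹ = 1.15 × 10⁻¹³ m = 115 fm.

λ = 115 fm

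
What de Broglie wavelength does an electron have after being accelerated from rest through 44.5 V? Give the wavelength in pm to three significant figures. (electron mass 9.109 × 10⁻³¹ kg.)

λ = 184 pm

KE = eV = 1.602 × 10⁻¹⁹ × 44.50 = 7.129 × 10⁻¹⁸ J.
p = √(2mKE) = √(2 × 9.109 × 10⁻³¹ × 7.129 × 10⁻¹⁸) = 3.604 × 10⁻²⁴ kg·m/s.
λ = h/p = 6.626 × 10⁻³⁴ / 3.604 × 10⁻²⁴ = 1.84 × 10⁻¹⁰ m = 184 pm.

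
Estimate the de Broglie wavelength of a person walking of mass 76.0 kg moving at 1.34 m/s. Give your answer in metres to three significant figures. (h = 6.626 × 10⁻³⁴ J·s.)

p = mv = 76.0 × 1.34 = 1.018 × 10² kg·m/s.
λ = h/p = 6.626 × 10⁻³⁴ / 1.018 × 10² = 6.51 × 10⁻³⁶ m.

λ = 6.51 × 10⁻³⁶ m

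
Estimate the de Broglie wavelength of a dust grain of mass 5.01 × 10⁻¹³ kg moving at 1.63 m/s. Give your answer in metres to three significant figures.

λ = 8.11 × 10⁻²² m

p = mv = 5.01 × 10⁻¹³ × 1.63 = 8.166 × 10⁻¹³ kg·m/s.
λ = h/p = 6.626 × 10⁻³⁴ / 8.166 × 10⁻¹³ = 8.11 × 10⁻²² m.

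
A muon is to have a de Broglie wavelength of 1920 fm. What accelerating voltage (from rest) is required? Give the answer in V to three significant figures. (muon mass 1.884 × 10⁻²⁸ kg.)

p = h/λ = 6.626 × 10⁻³⁴ / 1.920 × 10⁻¹² = 3.451 × 10⁻²² kg·m/s.
KE = p²/(2m) = 3.161 × 10⁻¹⁶ J.
V = KE/e = 3.161 × 10⁻¹⁶ / (1.602 × 10⁻¹⁹) = 1970 V.

V = 1970 V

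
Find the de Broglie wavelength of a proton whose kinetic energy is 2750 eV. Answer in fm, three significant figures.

KE = 2750 eV = 4.406 × 10⁻¹⁶ J.
p = √(2mKE) = √(2 × 1.673 × 10⁻²⁷ × 4.406 × 10⁻¹⁶) = 1.214 × 10⁻²¹ kg·m/s.
λ = h/p = 6.626 × 10⁻³⁴ / 1.214 × 10⁻²¹ = 5.46 × 10⁻¹³ m = 546 fm.

λ = 546 fm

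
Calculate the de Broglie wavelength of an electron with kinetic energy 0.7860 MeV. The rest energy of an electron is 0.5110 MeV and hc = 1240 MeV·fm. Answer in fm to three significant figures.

λ = 1040 fm

Total energy E = KE + m₀c² = 0.7860 + 0.5110 = 1.2970 MeV.
(pc)² = E² − (m₀c²)² = (1.2970)² − (0.5110)² = 1.421 MeV², so pc = 1.192 MeV.
λ = hc/(pc) = 1240 MeV·fm / 1.192 MeV = 1040 fm.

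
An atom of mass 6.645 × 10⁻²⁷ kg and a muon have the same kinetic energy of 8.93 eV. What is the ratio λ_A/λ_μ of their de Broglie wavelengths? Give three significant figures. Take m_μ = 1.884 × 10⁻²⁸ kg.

At fixed KE, p = √(2mKE) so λ = h/p ∝ 1/√m.
λ_A/λ_μ = √(m_μ/m_A) = √(1.884 × 10⁻²⁸/6.645 × 10⁻²⁷) = √(0.02835) = 0.168.

λ_A/λ_μ = 0.168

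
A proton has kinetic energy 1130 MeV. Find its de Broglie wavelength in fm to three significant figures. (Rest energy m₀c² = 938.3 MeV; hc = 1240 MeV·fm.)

Total energy E = KE + m₀c² = 1130 + 938.3 = 2068.3 MeV.
(pc)² = E² − (m₀c²)² = (2068.3)² − (938.3)² = 3.397 × 10⁶ MeV², so pc = 1843 MeV.
λ = hc/(pc) = 1240 MeV·fm / 1843 MeV = 0.673 fm.

λ = 0.673 fm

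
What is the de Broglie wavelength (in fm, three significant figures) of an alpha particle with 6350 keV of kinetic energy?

KE = 6350 keV = 1.017 × 10⁻¹² J.
p = √(2mKE) = √(2 × 6.645 × 10⁻²⁷ × 1.017 × 10⁻¹²) = 1.163 × 10⁻¹⁹ kg·m/s.
λ = h/p = 6.626 × 10⁻³⁴ / 1.163 × 10⁻¹⁹ = 5.70 × 10⁻¹⁵ m = 5.70 fm.

λ = 5.70 fm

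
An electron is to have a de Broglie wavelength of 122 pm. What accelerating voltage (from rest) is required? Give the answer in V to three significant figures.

V = 101 V

p = h/λ = 6.626 × 10⁻³⁴ / 1.220 × 10⁻¹⁰ = 5.431 × 10⁻²⁴ kg·m/s.
KE = p²/(2m) = 1.619 × 10⁻¹⁷ J.
V = KE/e = 1.619 × 10⁻¹⁷ / (1.602 × 10⁻¹⁹) = 101 V.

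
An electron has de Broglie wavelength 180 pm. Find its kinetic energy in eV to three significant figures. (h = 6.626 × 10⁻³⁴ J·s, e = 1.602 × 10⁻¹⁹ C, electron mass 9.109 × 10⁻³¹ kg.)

KE = 46.4 eV

p = h/λ = 6.626 × 10⁻³⁴ / 1.800 × 10⁻¹⁰ = 3.681 × 10⁻²⁴ kg·m/s.
KE = p²/(2m) = (3.681 × 10⁻²⁴)² / (2 × 9.109 × 10⁻³¹) = 7.438 × 10⁻¹⁸ J = 46.4 eV.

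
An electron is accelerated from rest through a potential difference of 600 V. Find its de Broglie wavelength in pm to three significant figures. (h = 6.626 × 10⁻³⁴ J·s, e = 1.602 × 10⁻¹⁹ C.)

KE = eV = 1.602 × 10⁻¹⁹ × 600.0 = 9.612 × 10⁻¹⁷ J.
p = √(2mKE) = √(2 × 9.109 × 10⁻³¹ × 9.612 × 10⁻¹⁷) = 1.323 × 10⁻²³ kg·m/s.
λ = h/p = 6.626 × 10⁻³⁴ / 1.323 × 10⁻²³ = 5.01 × 10⁻¹¹ m = 50.1 pm.

λ = 50.1 pm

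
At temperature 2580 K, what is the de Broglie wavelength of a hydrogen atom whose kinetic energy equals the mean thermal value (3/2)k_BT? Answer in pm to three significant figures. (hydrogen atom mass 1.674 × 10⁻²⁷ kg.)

λ = 49.5 pm

KE = (3/2)k_BT = 1.5 × 1.381 × 10⁻²³ × 2580 = 5.344 × 10⁻²⁰ J.
p = √(2mKE) = √(2 × 1.674 × 10⁻²⁷ × 5.344 × 10⁻²⁰) = 1.338 × 10⁻²³ kg·m/s.
λ = h/p = 4.95 × 10⁻¹¹ m = 49.5 pm.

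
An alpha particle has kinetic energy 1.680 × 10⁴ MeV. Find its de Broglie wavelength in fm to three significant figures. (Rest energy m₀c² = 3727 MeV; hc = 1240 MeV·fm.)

λ = 0.0614 fm

Total energy E = KE + m₀c² = 1.680 × 10⁴ + 3727 = 20527 MeV.
(pc)² = E² − (m₀c²)² = (20527)² − (3727)² = 4.075 × 10⁸ MeV², so pc = 2.019 × 10⁴ MeV.
λ = hc/(pc) = 1240 MeV·fm / 2.019 × 10⁴ MeV = 0.0614 fm.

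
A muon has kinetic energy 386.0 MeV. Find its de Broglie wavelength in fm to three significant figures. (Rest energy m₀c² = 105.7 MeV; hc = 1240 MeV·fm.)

Total energy E = KE + m₀c² = 386.0 + 105.7 = 491.7 MeV.
(pc)² = E² − (m₀c²)² = (491.7)² − (105.7)² = 2.306 × 10⁵ MeV², so pc = 480.2 MeV.
λ = hc/(pc) = 1240 MeV·fm / 480.2 MeV = 2.58 fm.

λ = 2.58 fm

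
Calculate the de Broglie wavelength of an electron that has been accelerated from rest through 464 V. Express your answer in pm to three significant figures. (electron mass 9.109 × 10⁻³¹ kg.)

KE = eV = 1.602 × 10⁻¹⁹ × 464.0 = 7.433 × 10⁻¹⁷ J.
p = √(2mKE) = √(2 × 9.109 × 10⁻³¹ × 7.433 × 10⁻¹⁷) = 1.164 × 10⁻²³ kg·m/s.
λ = h/p = 6.626 × 10⁻³⁴ / 1.164 × 10⁻²³ = 5.69 × 10⁻¹¹ m = 56.9 pm.

λ = 56.9 pm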